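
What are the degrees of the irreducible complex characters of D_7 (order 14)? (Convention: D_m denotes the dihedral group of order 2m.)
Dimensions: 1, 1, 2, 2, 2

Derivation: There are 5 irreducibles (= number of conjugacy classes). Their dimensions d_i satisfy sum d_i^2 = |G| = 14: 1 + 1 + 4 + 4 + 4 = 14.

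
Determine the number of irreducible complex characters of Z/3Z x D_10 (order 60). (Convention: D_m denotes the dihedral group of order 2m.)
24

Explanation: The number of irreducible complex representations of a finite group equals its number of conjugacy classes. For a direct product, #classes(G x H) = #classes(G) * #classes(H). Z/3Z has 3 classes (abelian), D_10 has 8 classes, so 3 * 8 = 24, so Z/3Z x D_10 (order 60) has exactly 24 irreducible complex representations.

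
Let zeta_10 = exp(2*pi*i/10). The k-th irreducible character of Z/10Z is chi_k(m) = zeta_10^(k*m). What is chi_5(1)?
chi_5(1) = zeta_10^5 = -1

Argument: chi_5(1) = zeta_10^(5*1) = zeta_10^5. Since zeta_10^10 = 1, this equals zeta_10^5 = exp(2*pi*i*5/10) = -1.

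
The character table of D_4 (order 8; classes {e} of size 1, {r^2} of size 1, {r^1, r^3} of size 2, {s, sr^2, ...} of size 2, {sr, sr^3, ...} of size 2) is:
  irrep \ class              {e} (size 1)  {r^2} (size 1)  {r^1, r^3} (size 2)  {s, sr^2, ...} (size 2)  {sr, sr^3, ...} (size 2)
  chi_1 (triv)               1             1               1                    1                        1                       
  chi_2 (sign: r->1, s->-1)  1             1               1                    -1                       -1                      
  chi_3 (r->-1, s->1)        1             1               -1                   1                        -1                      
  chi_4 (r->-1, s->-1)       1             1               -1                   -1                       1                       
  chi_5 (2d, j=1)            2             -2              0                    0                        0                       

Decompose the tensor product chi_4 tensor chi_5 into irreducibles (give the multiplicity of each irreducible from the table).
chi_4 tensor chi_5 = chi_5 (all other irreducibles have multiplicity 0).

Solution. The character of a tensor product is the pointwise product (chi_4 * chi_5)(C) = chi_4(C) * chi_5(C):
  {e}: (1)*(2), {r^2}: (1)*(-2), {r^1, r^3}: (-1)*(0), {s, sr^2, ...}: (-1)*(0), {sr, sr^3, ...}: (1)*(0)
so (chi_4 * chi_5) takes values
  {e} -> 2, {r^2} -> -2, {r^1, r^3} -> 0, {s, sr^2, ...} -> 0, {sr, sr^3, ...} -> 0.
Now take the inner product of this character with each irreducible chi from the table, <chi_4*chi_5, chi> = (1/8) sum_C |C| (chi_4*chi_5)(C) conj(chi(C)):
  <chi_4*chi_5, chi_1> = (1/8)[1*(2)*conj(1) + 1*(-2)*conj(1) + 2*(0)*conj(1) + 2*(0)*conj(1) + 2*(0)*conj(1)]
      = (1/8)[(2) + (-2) + (0) + (0) + (0)] = 0/8 = 0
  <chi_4*chi_5, chi_2> = (1/8)[1*(2)*conj(1) + 1*(-2)*conj(1) + 2*(0)*conj(1) + 2*(0)*conj(-1) + 2*(0)*conj(-1)]
      = (1/8)[(2) + (-2) + (0) + (0) + (0)] = 0/8 = 0
  <chi_4*chi_5, chi_3> = (1/8)[1*(2)*conj(1) + 1*(-2)*conj(1) + 2*(0)*conj(-1) + 2*(0)*conj(1) + 2*(0)*conj(-1)]
      = (1/8)[(2) + (-2) + (0) + (0) + (0)] = 0/8 = 0
  <chi_4*chi_5, chi_4> = (1/8)[1*(2)*conj(1) + 1*(-2)*conj(1) + 2*(0)*conj(-1) + 2*(0)*conj(-1) + 2*(0)*conj(1)]
      = (1/8)[(2) + (-2) + (0) + (0) + (0)] = 0/8 = 0
  <chi_4*chi_5, chi_5> = (1/8)[1*(2)*conj(2) + 1*(-2)*conj(-2) + 2*(0)*conj(0) + 2*(0)*conj(0) + 2*(0)*conj(0)]
      = (1/8)[(4) + (4) + (0) + (0) + (0)] = 8/8 = 1
Hence the multiplicities are chi_5: 1. Dimension check: dim(chi_4)*dim(chi_5) = 1*2 = 2 and sum (mult * dim) = 1*2 = 2.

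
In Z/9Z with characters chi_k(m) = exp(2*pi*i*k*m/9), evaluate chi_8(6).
chi_8(6) = zeta_9^48 = exp(2*I*pi/3)

Why: chi_8(6) = zeta_9^(8*6) = zeta_9^48. Since zeta_9^9 = 1, this equals zeta_9^3 = exp(2*pi*i*3/9) = exp(2*I*pi/3).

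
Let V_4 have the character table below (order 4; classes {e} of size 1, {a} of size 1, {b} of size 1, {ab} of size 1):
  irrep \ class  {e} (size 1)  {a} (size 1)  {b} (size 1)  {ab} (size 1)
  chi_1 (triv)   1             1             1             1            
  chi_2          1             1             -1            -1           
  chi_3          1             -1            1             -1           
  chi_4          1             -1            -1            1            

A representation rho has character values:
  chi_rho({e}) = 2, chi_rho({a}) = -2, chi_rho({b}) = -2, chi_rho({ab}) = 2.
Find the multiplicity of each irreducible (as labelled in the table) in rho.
Multiplicities: chi_1: 0, chi_2: 0, chi_3: 0, chi_4: 2.

Justification: Use <chi_rho, chi> = (1/|G|) sum_C |C| * chi_rho(C) * conj(chi(C)) with |G| = 4 for each irreducible chi in the table:
  <chi_rho, chi_1> = (1/4)[1*(2)*conj(1) + 1*(-2)*conj(1) + 1*(-2)*conj(1) + 1*(2)*conj(1)]
      = (1/4)[(2) + (-2) + (-2) + (2)] = 0/4 = 0
  <chi_rho, chi_2> = (1/4)[1*(2)*conj(1) + 1*(-2)*conj(1) + 1*(-2)*conj(-1) + 1*(2)*conj(-1)]
      = (1/4)[(2) + (-2) + (2) + (-2)] = 0/4 = 0
  <chi_rho, chi_3> = (1/4)[1*(2)*conj(1) + 1*(-2)*conj(-1) + 1*(-2)*conj(1) + 1*(2)*conj(-1)]
      = (1/4)[(2) + (2) + (-2) + (-2)] = 0/4 = 0
  <chi_rho, chi_4> = (1/4)[1*(2)*conj(1) + 1*(-2)*conj(-1) + 1*(-2)*conj(-1) + 1*(2)*conj(1)]
      = (1/4)[(2) + (2) + (2) + (2)] = 8/4 = 2
Dimension check: dim(rho) = sum (mult * dim) = 0*1 + 0*1 + 0*1 + 2*1 = 2 = chi_rho(e) = 2.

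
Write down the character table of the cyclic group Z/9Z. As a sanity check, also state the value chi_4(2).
Character table of Z/9Z (irreps indexed chi_0,...,chi_8 with chi_k(m) = zeta_9^(k*m), zeta_9 = exp(2*pi*i/9)):
  irrep \ class  {0} (size 1)  {1} (size 1)    {2} (size 1)    {3} (size 1)    {4} (size 1)    {5} (size 1)    {6} (size 1)    {7} (size 1)    {8} (size 1)  
  chi_0          1             1               1               1               1               1               1               1               1             
  chi_1          1             exp(2*I*pi/9)   exp(4*I*pi/9)   exp(2*I*pi/3)   exp(8*I*pi/9)   exp(-8*I*pi/9)  exp(-2*I*pi/3)  exp(-4*I*pi/9)  exp(-2*I*pi/9)
  chi_2          1             exp(4*I*pi/9)   exp(8*I*pi/9)   exp(-2*I*pi/3)  exp(-2*I*pi/9)  exp(2*I*pi/9)   exp(2*I*pi/3)   exp(-8*I*pi/9)  exp(-4*I*pi/9)
  chi_3          1             exp(2*I*pi/3)   exp(-2*I*pi/3)  1               exp(2*I*pi/3)   exp(-2*I*pi/3)  1               exp(2*I*pi/3)   exp(-2*I*pi/3)
  chi_4          1             exp(8*I*pi/9)   exp(-2*I*pi/9)  exp(2*I*pi/3)   exp(-4*I*pi/9)  exp(4*I*pi/9)   exp(-2*I*pi/3)  exp(2*I*pi/9)   exp(-8*I*pi/9)
  chi_5          1             exp(-8*I*pi/9)  exp(2*I*pi/9)   exp(-2*I*pi/3)  exp(4*I*pi/9)   exp(-4*I*pi/9)  exp(2*I*pi/3)   exp(-2*I*pi/9)  exp(8*I*pi/9) 
  chi_6          1             exp(-2*I*pi/3)  exp(2*I*pi/3)   1               exp(-2*I*pi/3)  exp(2*I*pi/3)   1               exp(-2*I*pi/3)  exp(2*I*pi/3) 
  chi_7          1             exp(-4*I*pi/9)  exp(-8*I*pi/9)  exp(2*I*pi/3)   exp(2*I*pi/9)   exp(-2*I*pi/9)  exp(-2*I*pi/3)  exp(8*I*pi/9)   exp(4*I*pi/9) 
  chi_8          1             exp(-2*I*pi/9)  exp(-4*I*pi/9)  exp(-2*I*pi/3)  exp(-8*I*pi/9)  exp(8*I*pi/9)   exp(2*I*pi/3)   exp(4*I*pi/9)   exp(2*I*pi/9) 

Spot check: chi_4(2) = zeta_9^(4*2) = zeta_9^8 = exp(-2*I*pi/9).

Working: Z/9Z is abelian, so all 9 irreducible complex representations are 1-dimensional. They are given by chi_k(m) = zeta_9^(k*m) for k = 0,...,8. Row orthogonality: sum_m chi_k(m) conj(chi_l(m)) = 9 * [k = l].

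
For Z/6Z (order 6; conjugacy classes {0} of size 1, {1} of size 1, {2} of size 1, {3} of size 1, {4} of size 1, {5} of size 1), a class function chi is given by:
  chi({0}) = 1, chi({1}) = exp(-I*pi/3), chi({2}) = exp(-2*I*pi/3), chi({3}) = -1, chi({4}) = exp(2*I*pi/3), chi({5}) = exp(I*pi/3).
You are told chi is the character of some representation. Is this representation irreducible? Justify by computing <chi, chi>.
Irreducible: <chi, chi> = 1.

Proof sketch: <chi, chi> = (1/|G|) sum_C |C| * |chi(C)|^2 = (1/6)[1*|1|^2 + 1*|exp(-I*pi/3)|^2 + 1*|exp(-2*I*pi/3)|^2 + 1*|-1|^2 + 1*|exp(2*I*pi/3)|^2 + 1*|exp(I*pi/3)|^2]
  = (1/6)[(1) + (1) + (1) + (1) + (1) + (1)] = 6/6 = 1.
(Exp terms are combined using exp(i*s)*conj(exp(i*t)) = exp(i*(s-t)), and sums of them are collapsed using the identity that for every m > 1 the m distinct m-th roots of unity sum to 0, e.g. 1 + exp(2*I*pi/3) + exp(-2*I*pi/3) = 0.)
A character is irreducible iff <chi, chi> = 1, so this representation is irreducible.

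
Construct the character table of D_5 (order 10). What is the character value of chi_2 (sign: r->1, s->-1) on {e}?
Conjugacy classes: {e} of size 1, {r^1, r^4} of size 2, {r^2, r^3} of size 2, {s, sr, ..., sr^4} of size 5.
Character table:
  irrep \ class              {e} (size 1)  {r^1, r^4} (size 2)  {r^2, r^3} (size 2)  {s, sr, ..., sr^4} (size 5)
  chi_1 (triv)               1             1                    1                    1                          
  chi_2 (sign: r->1, s->-1)  1             1                    1                    -1                         
  chi_3 (2d, j=1)            2             -1/2 + sqrt(5)/2     -sqrt(5)/2 - 1/2     0                          
  chi_4 (2d, j=2)            2             -sqrt(5)/2 - 1/2     -1/2 + sqrt(5)/2     0                          

Spot check: chi_2 (sign: r->1, s->-1) on {e} = 1.

Justification: D_5 has order 2*5 = 10 with 4 conjugacy classes, hence 4 irreducibles. Sum of squared dims 1 + 1 + 4 + 4 = 10 = |G|. Linear characters come from the abelianisation; the 2-dimensional irreps have character r^k -> 2*cos(2*pi*j*k/5), reflections -> 0.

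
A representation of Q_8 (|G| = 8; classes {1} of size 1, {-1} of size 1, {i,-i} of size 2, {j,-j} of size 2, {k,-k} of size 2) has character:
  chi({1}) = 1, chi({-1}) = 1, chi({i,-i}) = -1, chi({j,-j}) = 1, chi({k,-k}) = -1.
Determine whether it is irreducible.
Irreducible: <chi, chi> = 1.

Solution. <chi, chi> = (1/|G|) sum_C |C| * |chi(C)|^2 = (1/8)[1*|1|^2 + 1*|1|^2 + 2*|-1|^2 + 2*|1|^2 + 2*|-1|^2]
  = (1/8)[(1) + (1) + (2) + (2) + (2)] = 8/8 = 1.
A character is irreducible iff <chi, chi> = 1, so this representation is irreducible.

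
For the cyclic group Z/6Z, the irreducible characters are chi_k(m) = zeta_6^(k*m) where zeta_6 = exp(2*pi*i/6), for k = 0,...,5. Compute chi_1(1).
chi_1(1) = zeta_6^1 = exp(I*pi/3)

Reasoning: chi_1(1) = zeta_6^(1*1) = zeta_6^1. Since zeta_6^6 = 1, this equals zeta_6^1 = exp(2*pi*i*1/6) = exp(I*pi/3).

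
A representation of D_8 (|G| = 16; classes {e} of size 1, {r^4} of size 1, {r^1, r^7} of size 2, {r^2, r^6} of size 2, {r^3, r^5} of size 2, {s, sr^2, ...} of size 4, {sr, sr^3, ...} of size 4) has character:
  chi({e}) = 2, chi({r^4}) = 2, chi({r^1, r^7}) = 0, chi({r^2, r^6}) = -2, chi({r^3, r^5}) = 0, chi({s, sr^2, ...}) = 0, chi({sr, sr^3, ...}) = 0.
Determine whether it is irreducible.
Irreducible: <chi, chi> = 1.

Argument: <chi, chi> = (1/|G|) sum_C |C| * |chi(C)|^2 = (1/16)[1*|2|^2 + 1*|2|^2 + 2*|0|^2 + 2*|-2|^2 + 2*|0|^2 + 4*|0|^2 + 4*|0|^2]
  = (1/16)[(4) + (4) + (0) + (8) + (0) + (0) + (0)] = 16/16 = 1.
A character is irreducible iff <chi, chi> = 1, so this representation is irreducible.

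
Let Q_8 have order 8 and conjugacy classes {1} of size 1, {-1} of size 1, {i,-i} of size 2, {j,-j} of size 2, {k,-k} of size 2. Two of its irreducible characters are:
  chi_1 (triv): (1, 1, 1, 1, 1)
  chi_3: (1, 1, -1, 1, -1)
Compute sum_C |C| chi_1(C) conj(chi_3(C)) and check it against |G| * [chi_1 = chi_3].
Sum = 0; so <chi_1, chi_3> = 0 (distinct irreducibles are orthogonal).

Compute term by term over conjugacy classes (|C| * chi_1(C) * conj(chi_3(C))):
  1*(1)*conj(1) + 1*(1)*conj(1) + 2*(1)*conj(-1) + 2*(1)*conj(1) + 2*(1)*conj(-1)
  = (1) + (1) + (-2) + (2) + (-2)
  = 0.
Dividing by |G| = 8 gives 0/8 = 0, matching the row-orthogonality relation <chi_1, chi_3> = [chi_1 = chi_3].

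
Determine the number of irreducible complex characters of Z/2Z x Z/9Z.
18

The number of irreducible complex representations of a finite group equals its number of conjugacy classes. Z/2Z x Z/9Z is abelian of order 18, so every element is its own conjugacy class: 18 classes, so Z/2Z x Z/9Z (order 18) has exactly 18 irreducible complex representations.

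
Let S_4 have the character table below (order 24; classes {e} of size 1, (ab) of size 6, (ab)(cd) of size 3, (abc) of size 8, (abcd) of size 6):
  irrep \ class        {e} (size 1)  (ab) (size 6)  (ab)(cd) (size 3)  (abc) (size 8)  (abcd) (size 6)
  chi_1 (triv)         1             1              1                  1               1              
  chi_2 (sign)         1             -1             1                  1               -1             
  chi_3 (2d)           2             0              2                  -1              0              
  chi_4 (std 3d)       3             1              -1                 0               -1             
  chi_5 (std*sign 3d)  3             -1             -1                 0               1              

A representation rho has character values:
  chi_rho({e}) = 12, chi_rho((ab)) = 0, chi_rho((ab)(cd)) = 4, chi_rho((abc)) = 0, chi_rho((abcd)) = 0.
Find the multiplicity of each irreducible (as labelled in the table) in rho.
Multiplicities: chi_1: 1, chi_2: 1, chi_3: 2, chi_4: 1, chi_5: 1.

Solution. Use <chi_rho, chi> = (1/|G|) sum_C |C| * chi_rho(C) * conj(chi(C)) with |G| = 24 for each irreducible chi in the table:
  <chi_rho, chi_1> = (1/24)[1*(12)*conj(1) + 6*(0)*conj(1) + 3*(4)*conj(1) + 8*(0)*conj(1) + 6*(0)*conj(1)]
      = (1/24)[(12) + (0) + (12) + (0) + (0)] = 24/24 = 1
  <chi_rho, chi_2> = (1/24)[1*(12)*conj(1) + 6*(0)*conj(-1) + 3*(4)*conj(1) + 8*(0)*conj(1) + 6*(0)*conj(-1)]
      = (1/24)[(12) + (0) + (12) + (0) + (0)] = 24/24 = 1
  <chi_rho, chi_3> = (1/24)[1*(12)*conj(2) + 6*(0)*conj(0) + 3*(4)*conj(2) + 8*(0)*conj(-1) + 6*(0)*conj(0)]
      = (1/24)[(24) + (0) + (24) + (0) + (0)] = 48/24 = 2
  <chi_rho, chi_4> = (1/24)[1*(12)*conj(3) + 6*(0)*conj(1) + 3*(4)*conj(-1) + 8*(0)*conj(0) + 6*(0)*conj(-1)]
      = (1/24)[(36) + (0) + (-12) + (0) + (0)] = 24/24 = 1
  <chi_rho, chi_5> = (1/24)[1*(12)*conj(3) + 6*(0)*conj(-1) + 3*(4)*conj(-1) + 8*(0)*conj(0) + 6*(0)*conj(1)]
      = (1/24)[(36) + (0) + (-12) + (0) + (0)] = 24/24 = 1
Dimension check: dim(rho) = sum (mult * dim) = 1*1 + 1*1 + 2*2 + 1*3 + 1*3 = 12 = chi_rho(e) = 12.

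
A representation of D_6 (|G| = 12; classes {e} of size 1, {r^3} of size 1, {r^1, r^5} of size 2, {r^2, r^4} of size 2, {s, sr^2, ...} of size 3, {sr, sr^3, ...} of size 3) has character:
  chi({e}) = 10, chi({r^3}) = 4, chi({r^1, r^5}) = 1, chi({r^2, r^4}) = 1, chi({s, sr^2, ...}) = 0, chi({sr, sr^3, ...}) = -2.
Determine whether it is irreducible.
Not irreducible (reducible): <chi, chi> = 11 > 1.

<chi, chi> = (1/|G|) sum_C |C| * |chi(C)|^2 = (1/12)[1*|10|^2 + 1*|4|^2 + 2*|1|^2 + 2*|1|^2 + 3*|0|^2 + 3*|-2|^2]
  = (1/12)[(100) + (16) + (2) + (2) + (0) + (12)] = 132/12 = 11.
A character is irreducible iff <chi, chi> = 1, so this representation is reducible.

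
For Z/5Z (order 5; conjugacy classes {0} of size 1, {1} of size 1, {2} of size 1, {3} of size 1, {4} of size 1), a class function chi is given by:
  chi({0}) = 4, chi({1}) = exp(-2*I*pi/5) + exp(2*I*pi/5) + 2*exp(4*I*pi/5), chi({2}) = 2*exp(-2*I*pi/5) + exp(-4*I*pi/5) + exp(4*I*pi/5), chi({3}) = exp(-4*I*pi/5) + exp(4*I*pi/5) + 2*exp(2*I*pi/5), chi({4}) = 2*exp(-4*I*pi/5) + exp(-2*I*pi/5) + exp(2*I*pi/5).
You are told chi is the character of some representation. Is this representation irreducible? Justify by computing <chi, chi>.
Not irreducible (reducible): <chi, chi> = 6 > 1.

Justification: <chi, chi> = (1/|G|) sum_C |C| * |chi(C)|^2 = (1/5)[1*|4|^2 + 1*|exp(-2*I*pi/5) + exp(2*I*pi/5) + 2*exp(4*I*pi/5)|^2 + 1*|2*exp(-2*I*pi/5) + exp(-4*I*pi/5) + exp(4*I*pi/5)|^2 + 1*|exp(-4*I*pi/5) + exp(4*I*pi/5) + 2*exp(2*I*pi/5)|^2 + 1*|2*exp(-4*I*pi/5) + exp(-2*I*pi/5) + exp(2*I*pi/5)|^2]
  = (1/5)[(16) + (6 + 2*exp(-2*I*pi/5) + 3*exp(-4*I*pi/5) + 3*exp(4*I*pi/5) + 2*exp(2*I*pi/5)) + (6 + 3*exp(-2*I*pi/5) + 2*exp(-4*I*pi/5) + 2*exp(4*I*pi/5) + 3*exp(2*I*pi/5)) + (6 + 3*exp(-2*I*pi/5) + 2*exp(-4*I*pi/5) + 2*exp(4*I*pi/5) + 3*exp(2*I*pi/5)) + (6 + 2*exp(-2*I*pi/5) + 3*exp(-4*I*pi/5) + 3*exp(4*I*pi/5) + 2*exp(2*I*pi/5))] = 30/5 = 6.
(Exp terms are combined using exp(i*s)*conj(exp(i*t)) = exp(i*(s-t)), and sums of them are collapsed using the identity that for every m > 1 the m distinct m-th roots of unity sum to 0, e.g. 1 + exp(2*I*pi/3) + exp(-2*I*pi/3) = 0.)
A character is irreducible iff <chi, chi> = 1, so this representation is reducible.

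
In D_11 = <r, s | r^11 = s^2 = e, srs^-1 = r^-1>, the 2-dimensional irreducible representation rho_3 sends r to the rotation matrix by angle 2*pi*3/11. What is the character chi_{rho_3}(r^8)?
chi_{rho_3}(r^8) = 2*cos(2*pi*3*8/11) = 2*cos(48*pi/11)

Justification: rho_3(r^8) is rotation by angle 2*pi*3*8/11, whose trace is 2*cos(2*pi*3*8/11) = 2*cos(48*pi/11).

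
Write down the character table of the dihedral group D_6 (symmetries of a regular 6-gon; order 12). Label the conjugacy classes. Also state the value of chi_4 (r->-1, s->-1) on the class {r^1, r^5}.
Conjugacy classes: {e} of size 1, {r^3} of size 1, {r^1, r^5} of size 2, {r^2, r^4} of size 2, {s, sr^2, ...} of size 3, {sr, sr^3, ...} of size 3.
Character table:
  irrep \ class              {e} (size 1)  {r^3} (size 1)  {r^1, r^5} (size 2)  {r^2, r^4} (size 2)  {s, sr^2, ...} (size 3)  {sr, sr^3, ...} (size 3)
  chi_1 (triv)               1             1               1                    1                    1                        1                       
  chi_2 (sign: r->1, s->-1)  1             1               1                    1                    -1                       -1                      
  chi_3 (r->-1, s->1)        1             -1              -1                   1                    1                        -1                      
  chi_4 (r->-1, s->-1)       1             -1              -1                   1                    -1                       1                       
  chi_5 (2d, j=1)            2             -2              1                    -1                   0                        0                       
  chi_6 (2d, j=2)            2             2               -1                   -1                   0                        0                       

Spot check: chi_4 (r->-1, s->-1) on {r^1, r^5} = -1.

Details: D_6 has order 2*6 = 12 with 6 conjugacy classes, hence 6 irreducibles. Sum of squared dims 1 + 1 + 1 + 1 + 4 + 4 = 12 = |G|. Linear characters come from the abelianisation; the 2-dimensional irreps have character r^k -> 2*cos(2*pi*j*k/6), reflections -> 0.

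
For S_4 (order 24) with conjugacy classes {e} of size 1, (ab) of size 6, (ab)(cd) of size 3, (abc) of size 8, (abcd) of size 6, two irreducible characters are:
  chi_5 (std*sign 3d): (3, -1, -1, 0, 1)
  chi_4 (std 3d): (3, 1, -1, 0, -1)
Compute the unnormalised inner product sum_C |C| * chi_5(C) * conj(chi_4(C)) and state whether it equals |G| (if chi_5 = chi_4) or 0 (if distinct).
Sum = 0; so <chi_5, chi_4> = 0 (distinct irreducibles are orthogonal).

Argument: Compute term by term over conjugacy classes (|C| * chi_5(C) * conj(chi_4(C))):
  1*(3)*conj(3) + 6*(-1)*conj(1) + 3*(-1)*conj(-1) + 8*(0)*conj(0) + 6*(1)*conj(-1)
  = (9) + (-6) + (3) + (0) + (-6)
  = 0.
Dividing by |G| = 24 gives 0/24 = 0, matching the row-orthogonality relation <chi_5, chi_4> = [chi_5 = chi_4].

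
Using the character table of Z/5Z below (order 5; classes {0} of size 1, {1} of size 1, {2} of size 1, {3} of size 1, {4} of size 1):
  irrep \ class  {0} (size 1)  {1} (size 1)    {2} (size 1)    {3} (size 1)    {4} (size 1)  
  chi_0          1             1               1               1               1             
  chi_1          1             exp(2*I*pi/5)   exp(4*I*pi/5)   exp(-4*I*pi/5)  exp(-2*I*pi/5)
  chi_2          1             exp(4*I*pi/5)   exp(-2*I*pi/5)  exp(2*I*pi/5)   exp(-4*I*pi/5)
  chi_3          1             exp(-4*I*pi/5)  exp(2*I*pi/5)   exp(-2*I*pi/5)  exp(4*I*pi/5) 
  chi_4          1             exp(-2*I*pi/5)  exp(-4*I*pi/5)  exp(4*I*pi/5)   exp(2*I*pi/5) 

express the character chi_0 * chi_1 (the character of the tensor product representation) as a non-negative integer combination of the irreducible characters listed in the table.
chi_0 tensor chi_1 = chi_1 (all other irreducibles have multiplicity 0).

Why: The character of a tensor product is the pointwise product (chi_0 * chi_1)(C) = chi_0(C) * chi_1(C):
  {0}: (1)*(1), {1}: (1)*(exp(2*I*pi/5)), {2}: (1)*(exp(4*I*pi/5)), {3}: (1)*(exp(-4*I*pi/5)), {4}: (1)*(exp(-2*I*pi/5))
so (chi_0 * chi_1) takes values
  {0} -> 1, {1} -> exp(2*I*pi/5), {2} -> exp(4*I*pi/5), {3} -> exp(-4*I*pi/5), {4} -> exp(-2*I*pi/5).
Now take the inner product of this character with each irreducible chi from the table, <chi_0*chi_1, chi> = (1/5) sum_C |C| (chi_0*chi_1)(C) conj(chi(C)):
  <chi_0*chi_1, chi_0> = (1/5)[1*(1)*conj(1) + 1*(exp(2*I*pi/5))*conj(1) + 1*(exp(4*I*pi/5))*conj(1) + 1*(exp(-4*I*pi/5))*conj(1) + 1*(exp(-2*I*pi/5))*conj(1)]
      = (1/5)[(1) + (exp(2*I*pi/5)) + (exp(4*I*pi/5)) + (exp(-4*I*pi/5)) + (exp(-2*I*pi/5))] = 0/5 = 0
  <chi_0*chi_1, chi_1> = (1/5)[1*(1)*conj(1) + 1*(exp(2*I*pi/5))*conj(exp(2*I*pi/5)) + 1*(exp(4*I*pi/5))*conj(exp(4*I*pi/5)) + 1*(exp(-4*I*pi/5))*conj(exp(-4*I*pi/5)) + 1*(exp(-2*I*pi/5))*conj(exp(-2*I*pi/5))]
      = (1/5)[(1) + (1) + (1) + (1) + (1)] = 5/5 = 1
  <chi_0*chi_1, chi_2> = (1/5)[1*(1)*conj(1) + 1*(exp(2*I*pi/5))*conj(exp(4*I*pi/5)) + 1*(exp(4*I*pi/5))*conj(exp(-2*I*pi/5)) + 1*(exp(-4*I*pi/5))*conj(exp(2*I*pi/5)) + 1*(exp(-2*I*pi/5))*conj(exp(-4*I*pi/5))]
      = (1/5)[(1) + (exp(-2*I*pi/5)) + (exp(-4*I*pi/5)) + (exp(4*I*pi/5)) + (exp(2*I*pi/5))] = 0/5 = 0
  <chi_0*chi_1, chi_3> = (1/5)[1*(1)*conj(1) + 1*(exp(2*I*pi/5))*conj(exp(-4*I*pi/5)) + 1*(exp(4*I*pi/5))*conj(exp(2*I*pi/5)) + 1*(exp(-4*I*pi/5))*conj(exp(-2*I*pi/5)) + 1*(exp(-2*I*pi/5))*conj(exp(4*I*pi/5))]
      = (1/5)[(1) + (exp(-4*I*pi/5)) + (exp(2*I*pi/5)) + (exp(-2*I*pi/5)) + (exp(4*I*pi/5))] = 0/5 = 0
  <chi_0*chi_1, chi_4> = (1/5)[1*(1)*conj(1) + 1*(exp(2*I*pi/5))*conj(exp(-2*I*pi/5)) + 1*(exp(4*I*pi/5))*conj(exp(-4*I*pi/5)) + 1*(exp(-4*I*pi/5))*conj(exp(4*I*pi/5)) + 1*(exp(-2*I*pi/5))*conj(exp(2*I*pi/5))]
      = (1/5)[(1) + (exp(4*I*pi/5)) + (exp(-2*I*pi/5)) + (exp(2*I*pi/5)) + (exp(-4*I*pi/5))] = 0/5 = 0
(Exp terms are combined using exp(i*s)*conj(exp(i*t)) = exp(i*(s-t)), and sums of them are collapsed using the identity that for every m > 1 the m distinct m-th roots of unity sum to 0, e.g. 1 + exp(2*I*pi/3) + exp(-2*I*pi/3) = 0.)
Hence the multiplicities are chi_1: 1. Dimension check: dim(chi_0)*dim(chi_1) = 1*1 = 1 and sum (mult * dim) = 1*1 = 1.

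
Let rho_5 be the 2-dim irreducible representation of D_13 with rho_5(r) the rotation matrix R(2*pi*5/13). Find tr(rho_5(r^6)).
chi_{rho_5}(r^6) = 2*cos(2*pi*5*6/13) = -2*cos(5*pi/13)

Details: rho_5(r^6) is rotation by angle 2*pi*5*6/13, whose trace is 2*cos(2*pi*5*6/13) = -2*cos(5*pi/13).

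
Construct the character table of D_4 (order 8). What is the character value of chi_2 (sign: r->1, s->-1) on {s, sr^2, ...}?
Conjugacy classes: {e} of size 1, {r^2} of size 1, {r^1, r^3} of size 2, {s, sr^2, ...} of size 2, {sr, sr^3, ...} of size 2.
Character table:
  irrep \ class              {e} (size 1)  {r^2} (size 1)  {r^1, r^3} (size 2)  {s, sr^2, ...} (size 2)  {sr, sr^3, ...} (size 2)
  chi_1 (triv)               1             1               1                    1                        1                       
  chi_2 (sign: r->1, s->-1)  1             1               1                    -1                       -1                      
  chi_3 (r->-1, s->1)        1             1               -1                   1                        -1                      
  chi_4 (r->-1, s->-1)       1             1               -1                   -1                       1                       
  chi_5 (2d, j=1)            2             -2              0                    0                        0                       

Spot check: chi_2 (sign: r->1, s->-1) on {s, sr^2, ...} = -1.

Justification: D_4 has order 2*4 = 8 with 5 conjugacy classes, hence 5 irreducibles. Sum of squared dims 1 + 1 + 1 + 1 + 4 = 8 = |G|. Linear characters come from the abelianisation; the 2-dimensional irreps have character r^k -> 2*cos(2*pi*j*k/4), reflections -> 0.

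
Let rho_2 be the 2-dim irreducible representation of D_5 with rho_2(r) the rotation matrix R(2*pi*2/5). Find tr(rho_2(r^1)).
chi_{rho_2}(r^1) = 2*cos(2*pi*2*1/5) = -sqrt(5)/2 - 1/2

Solution. rho_2(r^1) is rotation by angle 2*pi*2*1/5, whose trace is 2*cos(2*pi*2*1/5) = -sqrt(5)/2 - 1/2.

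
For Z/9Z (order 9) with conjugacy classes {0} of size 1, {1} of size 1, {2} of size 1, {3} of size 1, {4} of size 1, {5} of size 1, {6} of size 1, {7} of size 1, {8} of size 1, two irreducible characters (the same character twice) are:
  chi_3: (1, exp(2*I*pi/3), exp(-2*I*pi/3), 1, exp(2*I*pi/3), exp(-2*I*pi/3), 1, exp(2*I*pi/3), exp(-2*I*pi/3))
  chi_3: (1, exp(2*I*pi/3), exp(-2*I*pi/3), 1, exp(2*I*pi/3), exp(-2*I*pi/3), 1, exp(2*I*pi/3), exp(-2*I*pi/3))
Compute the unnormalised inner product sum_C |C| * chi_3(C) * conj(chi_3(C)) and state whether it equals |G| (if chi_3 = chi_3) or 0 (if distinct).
Sum = 9 = |G| = 9; so <chi_3, chi_3> = 1 (norm-1 confirms irreducibility).

Proof sketch: Compute term by term over conjugacy classes (|C| * chi_3(C) * conj(chi_3(C))):
  1*(1)*conj(1) + 1*(exp(2*I*pi/3))*conj(exp(2*I*pi/3)) + 1*(exp(-2*I*pi/3))*conj(exp(-2*I*pi/3)) + 1*(1)*conj(1) + 1*(exp(2*I*pi/3))*conj(exp(2*I*pi/3)) + 1*(exp(-2*I*pi/3))*conj(exp(-2*I*pi/3)) + 1*(1)*conj(1) + 1*(exp(2*I*pi/3))*conj(exp(2*I*pi/3)) + 1*(exp(-2*I*pi/3))*conj(exp(-2*I*pi/3))
  = (1) + (1) + (1) + (1) + (1) + (1) + (1) + (1) + (1)
  = 9.
(Exp terms are combined using exp(i*s)*conj(exp(i*t)) = exp(i*(s-t)), and sums of them are collapsed using the identity that for every m > 1 the m distinct m-th roots of unity sum to 0, e.g. 1 + exp(2*I*pi/3) + exp(-2*I*pi/3) = 0.)
Dividing by |G| = 9 gives 9/9 = 1, matching the row-orthogonality relation <chi_3, chi_3> = [chi_3 = chi_3].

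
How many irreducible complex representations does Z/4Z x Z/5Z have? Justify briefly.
20

Why: The number of irreducible complex representations of a finite group equals its number of conjugacy classes. Z/4Z x Z/5Z is abelian of order 20, so every element is its own conjugacy class: 20 classes, so Z/4Z x Z/5Z (order 20) has exactly 20 irreducible complex representations.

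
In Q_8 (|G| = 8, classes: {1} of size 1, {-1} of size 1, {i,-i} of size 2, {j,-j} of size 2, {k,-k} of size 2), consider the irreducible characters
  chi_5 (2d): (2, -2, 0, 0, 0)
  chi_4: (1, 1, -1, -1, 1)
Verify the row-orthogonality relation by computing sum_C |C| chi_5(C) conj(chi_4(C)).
Sum = 0; so <chi_5, chi_4> = 0 (distinct irreducibles are orthogonal).

Justification: Compute term by term over conjugacy classes (|C| * chi_5(C) * conj(chi_4(C))):
  1*(2)*conj(1) + 1*(-2)*conj(1) + 2*(0)*conj(-1) + 2*(0)*conj(-1) + 2*(0)*conj(1)
  = (2) + (-2) + (0) + (0) + (0)
  = 0.
Dividing by |G| = 8 gives 0/8 = 0, matching the row-orthogonality relation <chi_5, chi_4> = [chi_5 = chi_4].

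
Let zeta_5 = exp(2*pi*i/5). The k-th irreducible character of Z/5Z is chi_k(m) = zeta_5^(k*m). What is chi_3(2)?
chi_3(2) = zeta_5^6 = exp(2*I*pi/5)

Why: chi_3(2) = zeta_5^(3*2) = zeta_5^6. Since zeta_5^5 = 1, this equals zeta_5^1 = exp(2*pi*i*1/5) = exp(2*I*pi/5).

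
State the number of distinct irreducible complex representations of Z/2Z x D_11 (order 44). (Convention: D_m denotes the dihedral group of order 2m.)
14

Why: The number of irreducible complex representations of a finite group equals its number of conjugacy classes. For a direct product, #classes(G x H) = #classes(G) * #classes(H). Z/2Z has 2 classes (abelian), D_11 has 7 classes, so 2 * 7 = 14, so Z/2Z x D_11 (order 44) has exactly 14 irreducible complex representations.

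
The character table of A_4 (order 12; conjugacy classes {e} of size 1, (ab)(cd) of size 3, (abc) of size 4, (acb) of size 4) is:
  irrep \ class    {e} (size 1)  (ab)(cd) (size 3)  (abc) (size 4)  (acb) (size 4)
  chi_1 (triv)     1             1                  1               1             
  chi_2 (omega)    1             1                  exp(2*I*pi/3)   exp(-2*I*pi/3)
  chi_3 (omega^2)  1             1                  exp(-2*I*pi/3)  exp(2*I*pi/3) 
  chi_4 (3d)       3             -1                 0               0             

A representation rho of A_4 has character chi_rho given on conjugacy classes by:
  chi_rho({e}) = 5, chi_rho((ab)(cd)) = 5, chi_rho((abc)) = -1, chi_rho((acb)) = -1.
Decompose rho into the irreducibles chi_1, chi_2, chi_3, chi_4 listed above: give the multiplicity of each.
Multiplicities: chi_1: 1, chi_2: 2, chi_3: 2, chi_4: 0.

Working: Use <chi_rho, chi> = (1/|G|) sum_C |C| * chi_rho(C) * conj(chi(C)) with |G| = 12 for each irreducible chi in the table:
  <chi_rho, chi_1> = (1/12)[1*(5)*conj(1) + 3*(5)*conj(1) + 4*(-1)*conj(1) + 4*(-1)*conj(1)]
      = (1/12)[(5) + (15) + (-4) + (-4)] = 12/12 = 1
  <chi_rho, chi_2> = (1/12)[1*(5)*conj(1) + 3*(5)*conj(1) + 4*(-1)*conj(exp(2*I*pi/3)) + 4*(-1)*conj(exp(-2*I*pi/3))]
      = (1/12)[(5) + (15) + (8 + 4*exp(-2*I*pi/3) + 8*exp(2*I*pi/3)) + (8 + 8*exp(-2*I*pi/3) + 4*exp(2*I*pi/3))] = 24/12 = 2
  <chi_rho, chi_3> = (1/12)[1*(5)*conj(1) + 3*(5)*conj(1) + 4*(-1)*conj(exp(-2*I*pi/3)) + 4*(-1)*conj(exp(2*I*pi/3))]
      = (1/12)[(5) + (15) + (8 + 8*exp(-2*I*pi/3) + 4*exp(2*I*pi/3)) + (8 + 4*exp(-2*I*pi/3) + 8*exp(2*I*pi/3))] = 24/12 = 2
  <chi_rho, chi_4> = (1/12)[1*(5)*conj(3) + 3*(5)*conj(-1) + 4*(-1)*conj(0) + 4*(-1)*conj(0)]
      = (1/12)[(15) + (-15) + (0) + (0)] = 0/12 = 0
(Exp terms are combined using exp(i*s)*conj(exp(i*t)) = exp(i*(s-t)), and sums of them are collapsed using the identity that for every m > 1 the m distinct m-th roots of unity sum to 0, e.g. 1 + exp(2*I*pi/3) + exp(-2*I*pi/3) = 0.)
Dimension check: dim(rho) = sum (mult * dim) = 1*1 + 2*1 + 2*1 + 0*3 = 5 = chi_rho(e) = 5.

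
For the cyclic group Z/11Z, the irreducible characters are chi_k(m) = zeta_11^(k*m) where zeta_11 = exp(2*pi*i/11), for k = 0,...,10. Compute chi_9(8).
chi_9(8) = zeta_11^72 = exp(-10*I*pi/11)

Explanation: chi_9(8) = zeta_11^(9*8) = zeta_11^72. Since zeta_11^11 = 1, this equals zeta_11^6 = exp(2*pi*i*6/11) = exp(-10*I*pi/11).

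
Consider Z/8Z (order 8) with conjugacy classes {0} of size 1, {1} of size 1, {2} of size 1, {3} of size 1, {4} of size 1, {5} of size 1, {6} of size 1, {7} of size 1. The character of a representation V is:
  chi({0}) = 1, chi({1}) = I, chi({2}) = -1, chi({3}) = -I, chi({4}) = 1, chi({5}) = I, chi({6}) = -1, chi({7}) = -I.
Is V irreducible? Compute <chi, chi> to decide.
Irreducible: <chi, chi> = 1.

Solution. <chi, chi> = (1/|G|) sum_C |C| * |chi(C)|^2 = (1/8)[1*|1|^2 + 1*|I|^2 + 1*|-1|^2 + 1*|-I|^2 + 1*|1|^2 + 1*|I|^2 + 1*|-1|^2 + 1*|-I|^2]
  = (1/8)[(1) + (1) + (1) + (1) + (1) + (1) + (1) + (1)] = 8/8 = 1.
(Exp terms are combined using exp(i*s)*conj(exp(i*t)) = exp(i*(s-t)), and sums of them are collapsed using the identity that for every m > 1 the m distinct m-th roots of unity sum to 0, e.g. 1 + exp(2*I*pi/3) + exp(-2*I*pi/3) = 0.)
A character is irreducible iff <chi, chi> = 1, so this representation is irreducible.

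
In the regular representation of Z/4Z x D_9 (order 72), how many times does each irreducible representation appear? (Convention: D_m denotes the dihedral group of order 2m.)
Each irreducible V_i of dimension d_i appears with multiplicity d_i, i.e. rho_reg = (direct sum over all irreducibles V_i) d_i V_i. The irreducible dimensions for Z/4Z x D_9 are 1, 1, 1, 1, 1, 1, 1, 1, 2, 2, 2, 2, 2, 2, 2, 2, 2, 2, 2, 2, 2, 2, 2, 2: 8 irreducibles of dimension 1, each with multiplicity 1; 16 irreducibles of dimension 2, each with multiplicity 2. Total dimension 8*1*1 + 16*2*2 = 72 = |G|.

General theorem: in the regular representation of a finite group G, each irreducible appears with multiplicity equal to its dimension. Check: dim(rho_reg) = sum d_i^2 = 1 + 1 + 1 + 1 + 1 + 1 + 1 + 1 + 4 + 4 + 4 + 4 + 4 + 4 + 4 + 4 + 4 + 4 + 4 + 4 + 4 + 4 + 4 + 4 = 72 = |G|.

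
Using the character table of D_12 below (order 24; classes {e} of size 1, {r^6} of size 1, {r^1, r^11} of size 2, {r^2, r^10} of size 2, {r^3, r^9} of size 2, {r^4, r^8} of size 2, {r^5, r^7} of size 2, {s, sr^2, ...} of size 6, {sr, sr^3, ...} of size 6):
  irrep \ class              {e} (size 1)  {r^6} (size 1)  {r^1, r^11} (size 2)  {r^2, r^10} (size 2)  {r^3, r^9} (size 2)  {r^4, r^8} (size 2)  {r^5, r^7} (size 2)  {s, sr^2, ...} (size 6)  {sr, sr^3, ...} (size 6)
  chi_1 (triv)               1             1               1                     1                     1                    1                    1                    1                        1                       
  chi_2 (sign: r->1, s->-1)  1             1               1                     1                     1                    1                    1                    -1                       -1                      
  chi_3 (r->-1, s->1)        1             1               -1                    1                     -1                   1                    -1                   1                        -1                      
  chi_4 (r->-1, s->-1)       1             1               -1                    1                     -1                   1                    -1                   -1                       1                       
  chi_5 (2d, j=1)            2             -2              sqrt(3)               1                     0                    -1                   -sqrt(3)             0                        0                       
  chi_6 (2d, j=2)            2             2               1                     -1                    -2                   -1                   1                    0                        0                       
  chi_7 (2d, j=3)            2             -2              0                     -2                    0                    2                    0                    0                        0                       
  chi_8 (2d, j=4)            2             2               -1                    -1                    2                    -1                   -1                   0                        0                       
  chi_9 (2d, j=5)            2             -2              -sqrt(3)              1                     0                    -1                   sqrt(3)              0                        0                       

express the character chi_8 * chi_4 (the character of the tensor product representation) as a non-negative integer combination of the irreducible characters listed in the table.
chi_8 tensor chi_4 = chi_6 (all other irreducibles have multiplicity 0).

Solution. The character of a tensor product is the pointwise product (chi_8 * chi_4)(C) = chi_8(C) * chi_4(C):
  {e}: (2)*(1), {r^6}: (2)*(1), {r^1, r^11}: (-1)*(-1), {r^2, r^10}: (-1)*(1), {r^3, r^9}: (2)*(-1), {r^4, r^8}: (-1)*(1), {r^5, r^7}: (-1)*(-1), {s, sr^2, ...}: (0)*(-1), {sr, sr^3, ...}: (0)*(1)
so (chi_8 * chi_4) takes values
  {e} -> 2, {r^6} -> 2, {r^1, r^11} -> 1, {r^2, r^10} -> -1, {r^3, r^9} -> -2, {r^4, r^8} -> -1, {r^5, r^7} -> 1, {s, sr^2, ...} -> 0, {sr, sr^3, ...} -> 0.
Now take the inner product of this character with each irreducible chi from the table, <chi_8*chi_4, chi> = (1/24) sum_C |C| (chi_8*chi_4)(C) conj(chi(C)):
  <chi_8*chi_4, chi_1> = (1/24)[1*(2)*conj(1) + 1*(2)*conj(1) + 2*(1)*conj(1) + 2*(-1)*conj(1) + 2*(-2)*conj(1) + 2*(-1)*conj(1) + 2*(1)*conj(1) + 6*(0)*conj(1) + 6*(0)*conj(1)]
      = (1/24)[(2) + (2) + (2) + (-2) + (-4) + (-2) + (2) + (0) + (0)] = 0/24 = 0
  <chi_8*chi_4, chi_2> = (1/24)[1*(2)*conj(1) + 1*(2)*conj(1) + 2*(1)*conj(1) + 2*(-1)*conj(1) + 2*(-2)*conj(1) + 2*(-1)*conj(1) + 2*(1)*conj(1) + 6*(0)*conj(-1) + 6*(0)*conj(-1)]
      = (1/24)[(2) + (2) + (2) + (-2) + (-4) + (-2) + (2) + (0) + (0)] = 0/24 = 0
  <chi_8*chi_4, chi_3> = (1/24)[1*(2)*conj(1) + 1*(2)*conj(1) + 2*(1)*conj(-1) + 2*(-1)*conj(1) + 2*(-2)*conj(-1) + 2*(-1)*conj(1) + 2*(1)*conj(-1) + 6*(0)*conj(1) + 6*(0)*conj(-1)]
      = (1/24)[(2) + (2) + (-2) + (-2) + (4) + (-2) + (-2) + (0) + (0)] = 0/24 = 0
  <chi_8*chi_4, chi_4> = (1/24)[1*(2)*conj(1) + 1*(2)*conj(1) + 2*(1)*conj(-1) + 2*(-1)*conj(1) + 2*(-2)*conj(-1) + 2*(-1)*conj(1) + 2*(1)*conj(-1) + 6*(0)*conj(-1) + 6*(0)*conj(1)]
      = (1/24)[(2) + (2) + (-2) + (-2) + (4) + (-2) + (-2) + (0) + (0)] = 0/24 = 0
  <chi_8*chi_4, chi_5> = (1/24)[1*(2)*conj(2) + 1*(2)*conj(-2) + 2*(1)*conj(sqrt(3)) + 2*(-1)*conj(1) + 2*(-2)*conj(0) + 2*(-1)*conj(-1) + 2*(1)*conj(-sqrt(3)) + 6*(0)*conj(0) + 6*(0)*conj(0)]
      = (1/24)[(4) + (-4) + (2*sqrt(3)) + (-2) + (0) + (2) + (-2*sqrt(3)) + (0) + (0)] = 0/24 = 0
  <chi_8*chi_4, chi_6> = (1/24)[1*(2)*conj(2) + 1*(2)*conj(2) + 2*(1)*conj(1) + 2*(-1)*conj(-1) + 2*(-2)*conj(-2) + 2*(-1)*conj(-1) + 2*(1)*conj(1) + 6*(0)*conj(0) + 6*(0)*conj(0)]
      = (1/24)[(4) + (4) + (2) + (2) + (8) + (2) + (2) + (0) + (0)] = 24/24 = 1
  <chi_8*chi_4, chi_7> = (1/24)[1*(2)*conj(2) + 1*(2)*conj(-2) + 2*(1)*conj(0) + 2*(-1)*conj(-2) + 2*(-2)*conj(0) + 2*(-1)*conj(2) + 2*(1)*conj(0) + 6*(0)*conj(0) + 6*(0)*conj(0)]
      = (1/24)[(4) + (-4) + (0) + (4) + (0) + (-4) + (0) + (0) + (0)] = 0/24 = 0
  <chi_8*chi_4, chi_8> = (1/24)[1*(2)*conj(2) + 1*(2)*conj(2) + 2*(1)*conj(-1) + 2*(-1)*conj(-1) + 2*(-2)*conj(2) + 2*(-1)*conj(-1) + 2*(1)*conj(-1) + 6*(0)*conj(0) + 6*(0)*conj(0)]
      = (1/24)[(4) + (4) + (-2) + (2) + (-8) + (2) + (-2) + (0) + (0)] = 0/24 = 0
  <chi_8*chi_4, chi_9> = (1/24)[1*(2)*conj(2) + 1*(2)*conj(-2) + 2*(1)*conj(-sqrt(3)) + 2*(-1)*conj(1) + 2*(-2)*conj(0) + 2*(-1)*conj(-1) + 2*(1)*conj(sqrt(3)) + 6*(0)*conj(0) + 6*(0)*conj(0)]
      = (1/24)[(4) + (-4) + (-2*sqrt(3)) + (-2) + (0) + (2) + (2*sqrt(3)) + (0) + (0)] = 0/24 = 0
Hence the multiplicities are chi_6: 1. Dimension check: dim(chi_8)*dim(chi_4) = 2*1 = 2 and sum (mult * dim) = 1*2 = 2.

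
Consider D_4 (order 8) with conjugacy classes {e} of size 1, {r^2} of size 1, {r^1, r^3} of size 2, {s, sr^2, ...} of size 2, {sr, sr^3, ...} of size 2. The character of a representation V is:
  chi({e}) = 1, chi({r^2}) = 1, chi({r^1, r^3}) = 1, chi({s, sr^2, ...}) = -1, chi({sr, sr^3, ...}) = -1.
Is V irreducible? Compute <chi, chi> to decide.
Irreducible: <chi, chi> = 1.

Reasoning: <chi, chi> = (1/|G|) sum_C |C| * |chi(C)|^2 = (1/8)[1*|1|^2 + 1*|1|^2 + 2*|1|^2 + 2*|-1|^2 + 2*|-1|^2]
  = (1/8)[(1) + (1) + (2) + (2) + (2)] = 8/8 = 1.
A character is irreducible iff <chi, chi> = 1, so this representation is irreducible.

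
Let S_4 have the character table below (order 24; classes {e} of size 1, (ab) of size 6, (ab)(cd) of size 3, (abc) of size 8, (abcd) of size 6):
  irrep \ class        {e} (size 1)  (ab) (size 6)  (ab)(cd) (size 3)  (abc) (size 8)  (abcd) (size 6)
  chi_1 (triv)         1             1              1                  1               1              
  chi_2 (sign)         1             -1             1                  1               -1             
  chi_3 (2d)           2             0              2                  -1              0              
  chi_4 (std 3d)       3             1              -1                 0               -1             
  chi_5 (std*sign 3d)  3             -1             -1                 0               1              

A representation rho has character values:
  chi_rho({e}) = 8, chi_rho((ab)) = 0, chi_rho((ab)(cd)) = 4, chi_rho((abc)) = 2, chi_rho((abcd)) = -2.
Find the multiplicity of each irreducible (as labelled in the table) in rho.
Multiplicities: chi_1: 1, chi_2: 2, chi_3: 1, chi_4: 1, chi_5: 0.

Argument: Use <chi_rho, chi> = (1/|G|) sum_C |C| * chi_rho(C) * conj(chi(C)) with |G| = 24 for each irreducible chi in the table:
  <chi_rho, chi_1> = (1/24)[1*(8)*conj(1) + 6*(0)*conj(1) + 3*(4)*conj(1) + 8*(2)*conj(1) + 6*(-2)*conj(1)]
      = (1/24)[(8) + (0) + (12) + (16) + (-12)] = 24/24 = 1
  <chi_rho, chi_2> = (1/24)[1*(8)*conj(1) + 6*(0)*conj(-1) + 3*(4)*conj(1) + 8*(2)*conj(1) + 6*(-2)*conj(-1)]
      = (1/24)[(8) + (0) + (12) + (16) + (12)] = 48/24 = 2
  <chi_rho, chi_3> = (1/24)[1*(8)*conj(2) + 6*(0)*conj(0) + 3*(4)*conj(2) + 8*(2)*conj(-1) + 6*(-2)*conj(0)]
      = (1/24)[(16) + (0) + (24) + (-16) + (0)] = 24/24 = 1
  <chi_rho, chi_4> = (1/24)[1*(8)*conj(3) + 6*(0)*conj(1) + 3*(4)*conj(-1) + 8*(2)*conj(0) + 6*(-2)*conj(-1)]
      = (1/24)[(24) + (0) + (-12) + (0) + (12)] = 24/24 = 1
  <chi_rho, chi_5> = (1/24)[1*(8)*conj(3) + 6*(0)*conj(-1) + 3*(4)*conj(-1) + 8*(2)*conj(0) + 6*(-2)*conj(1)]
      = (1/24)[(24) + (0) + (-12) + (0) + (-12)] = 0/24 = 0
Dimension check: dim(rho) = sum (mult * dim) = 1*1 + 2*1 + 1*2 + 1*3 + 0*3 = 8 = chi_rho(e) = 8.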